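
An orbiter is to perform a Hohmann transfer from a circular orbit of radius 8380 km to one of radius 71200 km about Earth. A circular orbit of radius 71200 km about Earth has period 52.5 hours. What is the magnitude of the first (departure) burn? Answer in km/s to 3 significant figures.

From Kepler's third law T² = 4π²r³/μ at r = 71200 km, T = 52.5 hours = 52.5 × 3600 s = 1.890×10^5 s: μ = 4π²r³/T² = 3.98911×10^5 km³/s².
Semi-major axis of the transfer orbit: a_t = (8380 + 71200)/2 = 39790 km.
Circular speed at r = 8380 km: v_c = √(μ/r) = 6.899 km/s.
Transfer-orbit speed at the same r (vis-viva, a = a_t): v_t = √[μ(2/r − 1/a_t)] = 9.229 km/s.
Δv₁ = |v_t − v_c| = |9.229 − 6.899| = 2.330 km/s.

Δv₁ = 2.33 km/s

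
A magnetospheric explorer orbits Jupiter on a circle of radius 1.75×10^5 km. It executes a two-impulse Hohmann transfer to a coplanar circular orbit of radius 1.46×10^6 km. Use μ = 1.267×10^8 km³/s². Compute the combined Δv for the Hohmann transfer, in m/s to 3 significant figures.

Δv = 14100 m/s

Transfer-ellipse semi-major axis a_t = (r₁ + r₂)/2 = (1.750×10^5 + 1.460×10^6)/2 = 8.175×10^5 km.
At r₁ the circular-orbit speed is v₁ = √(μ/r₁) = 26.9072 km/s.
On the transfer ellipse at r₁, vis-viva gives v_p = √[μ(2/r₁ − 1/a_t)] = 35.9585 km/s.
First burn Δv₁ = |v_p − v₁| = 9.051 km/s.
Circular speed at r₂: v₂ = √(μ/r₂) = 9.316 km/s.
Transfer-orbit speed at r₂: v_a = √[μ(2/r₂ − 1/a_t)] = 4.310 km/s.
Second burn Δv₂ = |v₂ − v_a| = 5.006 km/s.
Total Δv = Δv₁ + Δv₂ = 14.06 km/s.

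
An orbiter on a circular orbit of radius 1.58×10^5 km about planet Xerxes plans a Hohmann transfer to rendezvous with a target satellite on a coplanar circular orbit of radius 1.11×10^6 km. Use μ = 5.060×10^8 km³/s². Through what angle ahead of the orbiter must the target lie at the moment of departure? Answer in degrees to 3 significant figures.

φ = 102°

The Hohmann ellipse has a_t = (r₁ + r₂)/2 = 6.340×10^5 km.
Transfer time t = π√(a_t³/μ) = 70503 s.
Target angular speed ω₂ = √(μ/r₂³) = 1.9235×10^-5 rad/s.
Angle swept by the target during transfer: ω₂·t = 1.3561 rad = 77.70°.
Arrival is 180° from departure on the ellipse, so φ = 180° − 77.70° = 102°.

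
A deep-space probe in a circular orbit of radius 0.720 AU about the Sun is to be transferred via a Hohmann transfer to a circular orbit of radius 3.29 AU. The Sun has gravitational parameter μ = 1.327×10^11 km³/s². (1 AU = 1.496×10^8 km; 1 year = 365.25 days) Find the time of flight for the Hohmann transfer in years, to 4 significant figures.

t = 1.420 years

In km: r₁ = 0.720 × 1.496×10^8 = 1.07712×10^8 km; r₂ = 3.29 × 1.496×10^8 = 4.92184×10^8 km.
The Hohmann ellipse has a_t = (r₁ + r₂)/2 = 2.99948×10^8 km.
Half the transfer-orbit period gives t = π√(a_t³/μ) = 4.480×10^7 s.
Converting: 4.480×10^7 s ÷ 3.15576×10^7 s/year (365.25 × 86400) = 1.420 years.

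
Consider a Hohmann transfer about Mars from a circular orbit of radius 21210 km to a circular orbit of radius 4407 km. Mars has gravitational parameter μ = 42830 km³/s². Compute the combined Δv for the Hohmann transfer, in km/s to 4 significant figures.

Semi-major axis of the transfer orbit: a_t = (21210 + 4407)/2 = 12808.5 km.
Circular speed at r₁: v₁ = √(μ/r₁) = √(42830/21210) = 1.421 km/s.
On the transfer ellipse at r₁, vis-viva equation gives v_a = √[μ(2/r₁ − 1/a_t)] = 0.8335 km/s.
First burn Δv₁ = |v_a − v₁| = 0.5875 km/s.
Circular speed at r₂: v₂ = √(μ/r₂) = 3.1175 km/s.
Transfer-orbit speed at r₂: v_p = √[μ(2/r₂ − 1/a_t)] = 4.0117 km/s.
Second burn Δv₂ = |v₂ − v_p| = 0.8942 km/s.
Δv = Δv₁ + Δv₂ = 0.5875 + 0.8942 = 1.482 km/s.

Δv = 1.482 km/s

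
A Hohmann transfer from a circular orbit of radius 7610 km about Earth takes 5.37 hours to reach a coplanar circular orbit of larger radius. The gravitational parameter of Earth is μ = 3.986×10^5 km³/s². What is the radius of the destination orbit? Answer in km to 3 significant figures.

Transfer time t = 5.37 hours = 19332 s, and t = π√(a_t³/μ).
So a_t = (μ t²/π²)^(1/3) = (3.986×10^5 × (19332)² / π²)^(1/3) = 24713 km.
Since a_t = (r₁ + r₂)/2, r₂ = 2a_t − r₁ = 2×24713 − 7610 = 41816 km.

r₂ = 41800 km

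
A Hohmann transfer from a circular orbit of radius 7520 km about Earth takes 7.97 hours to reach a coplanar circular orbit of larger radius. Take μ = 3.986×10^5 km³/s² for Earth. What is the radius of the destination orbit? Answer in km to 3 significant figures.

Transfer time t = 7.97 hours = 28692 s, and t = π√(a_t³/μ).
So a_t = (μ t²/π²)^(1/3) = (3.986×10^5 × (28692)² / π²)^(1/3) = 32155 km.
Since a_t = (r₁ + r₂)/2, r₂ = 2a_t − r₁ = 2×32155 − 7520 = 56790 km.

r₂ = 56800 km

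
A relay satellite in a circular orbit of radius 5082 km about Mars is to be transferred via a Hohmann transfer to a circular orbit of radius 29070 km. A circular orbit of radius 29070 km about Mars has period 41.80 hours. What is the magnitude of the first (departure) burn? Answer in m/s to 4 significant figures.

From Kepler's third law T² = 4π²r³/μ at r = 29070 km, T = 41.80 hours = 41.80 × 3600 s = 1.5048×10^5 s: μ = 4π²r³/T² = 42828.9 km³/s².
Semi-major axis of the transfer orbit: a_t = (5082 + 29070)/2 = 17076 km.
Circular speed at r = 5082 km: v_c = √(μ/r) = 2.9030 km/s.
Transfer-orbit speed at the same r (vis-viva, a = a_t): v_t = √[μ(2/r − 1/a_t)] = 3.7877 km/s.
Δv₁ = |v_t − v_c| = |3.7877 − 2.9030| = 0.8847 km/s.

Δv₁ = 884.7 m/s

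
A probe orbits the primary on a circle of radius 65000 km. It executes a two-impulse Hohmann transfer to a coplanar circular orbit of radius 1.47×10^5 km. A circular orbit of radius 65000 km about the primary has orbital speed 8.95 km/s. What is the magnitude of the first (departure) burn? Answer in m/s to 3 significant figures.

From the circular-orbit relation v² = μ/r at r = 65000 km: μ = v²r = (8.95)² × 65000 = 5.20666×10^6 km³/s².
The Hohmann ellipse has a_t = (r₁ + r₂)/2 = 1.060×10^5 km.
Circular speed at r = 65000 km: v_c = √(μ/r) = 8.950 km/s.
Vis-viva on the transfer ellipse at r = 65000 km gives v_t = √[μ(2/r − 1/a_t)] = 10.54 km/s.
Δv₁ = |v_t − v_c| = |10.54 − 8.950| = 1.590 km/s.

Δv₁ = 1590 m/s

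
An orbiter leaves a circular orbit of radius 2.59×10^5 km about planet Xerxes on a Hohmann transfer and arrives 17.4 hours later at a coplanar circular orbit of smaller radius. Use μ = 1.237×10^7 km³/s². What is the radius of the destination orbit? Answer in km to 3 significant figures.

r₂ = 81100 km

Transfer time t = 17.4 hours = 62640 s, and t = π√(a_t³/μ).
So a_t = (μ t²/π²)^(1/3) = (1.237×10^7 × (62640)² / π²)^(1/3) = 1.7006×10^5 km.
Since a_t = (r₁ + r₂)/2, r₂ = 2a_t − r₁ = 2×1.7006×10^5 − 2.590×10^5 = 81120 km.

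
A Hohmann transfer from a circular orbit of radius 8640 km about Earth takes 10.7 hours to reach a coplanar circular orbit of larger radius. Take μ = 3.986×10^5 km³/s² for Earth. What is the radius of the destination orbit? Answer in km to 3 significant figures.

Transfer time t = 10.7 hours = 38520 s, and t = π√(a_t³/μ).
So a_t = (μ t²/π²)^(1/3) = (3.986×10^5 × (38520)² / π²)^(1/3) = 39132 km.
Since a_t = (r₁ + r₂)/2, r₂ = 2a_t − r₁ = 2×39132 − 8640 = 69624 km.

r₂ = 69600 km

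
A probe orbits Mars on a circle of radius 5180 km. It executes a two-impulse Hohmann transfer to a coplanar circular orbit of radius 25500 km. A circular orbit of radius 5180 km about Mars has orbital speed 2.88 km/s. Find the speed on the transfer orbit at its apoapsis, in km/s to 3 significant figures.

From the circular-orbit relation v² = μ/r at r = 5180 km: μ = v²r = (2.88)² × 5180 = 42965.0 km³/s².
Transfer-ellipse semi-major axis a_t = (r₁ + r₂)/2 = (5180 + 25500)/2 = 15340 km.
At apoapsis, r = 25500 km.
From the vis-viva equation, v = √[μ(2/r − 1/a_t)] = 0.7543 km/s.

v = 0.754 km/s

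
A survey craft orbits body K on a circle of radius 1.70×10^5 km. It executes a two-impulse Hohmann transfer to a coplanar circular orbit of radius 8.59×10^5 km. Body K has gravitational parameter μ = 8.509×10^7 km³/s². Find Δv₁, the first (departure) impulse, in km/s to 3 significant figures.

The Hohmann ellipse has a_t = (r₁ + r₂)/2 = 5.145×10^5 km.
Circular speed at r = 1.700×10^5 km: v_c = √(μ/r) = 22.37251 km/s.
Transfer-orbit speed at the same r (vis-viva, a = a_t): v_t = √[μ(2/r − 1/a_t)] = 28.90804 km/s.
Δv₁ = |v_t − v_c| = |28.90804 − 22.37251| = 6.536 km/s.

Δv₁ = 6.54 km/s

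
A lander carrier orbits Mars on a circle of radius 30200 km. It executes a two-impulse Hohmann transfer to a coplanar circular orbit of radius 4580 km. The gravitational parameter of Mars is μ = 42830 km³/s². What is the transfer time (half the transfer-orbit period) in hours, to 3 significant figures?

t = 9.67 hours

The Hohmann ellipse has a_t = (r₁ + r₂)/2 = 17390 km.
By Kepler's third law the transfer-orbit period is T = 2π√(a_t³/μ), so t = T/2 = 34810 s.
Converting: 34810 s ÷ 3600 s/hour = 9.67 hours.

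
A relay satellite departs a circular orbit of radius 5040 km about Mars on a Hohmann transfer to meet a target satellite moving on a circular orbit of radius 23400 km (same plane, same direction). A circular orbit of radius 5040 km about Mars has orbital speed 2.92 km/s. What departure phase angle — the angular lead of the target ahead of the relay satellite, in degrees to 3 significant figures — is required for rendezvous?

φ = 94.7°

From the circular-orbit relation v² = μ/r at r = 5040 km: μ = v²r = (2.92)² × 5040 = 42973.1 km³/s².
Transfer-ellipse semi-major axis a_t = (r₁ + r₂)/2 = (5040 + 23400)/2 = 14220 km.
The half-period of the transfer ellipse is t = π√(a_t³/μ) = 25698 s.
Target angular speed ω₂ = √(μ/r₂³) = 5.7913×10^-5 rad/s.
Angle swept by the target during transfer: ω₂·t = 1.4882 rad = 85.27°.
The relay satellite traverses 180° on the transfer ellipse, so the target must lead by 180° − 85.27° = 94.7°.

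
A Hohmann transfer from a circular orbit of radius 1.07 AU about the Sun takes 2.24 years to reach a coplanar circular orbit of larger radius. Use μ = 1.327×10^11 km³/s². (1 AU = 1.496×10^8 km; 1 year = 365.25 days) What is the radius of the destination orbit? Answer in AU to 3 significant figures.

In km: r₁ = 1.07 × 1.496×10^8 = 1.60072×10^8 km.
Transfer time t = 2.24 years × 365.25 × 86400 s = 7.0689024×10^7 s, and t = π√(a_t³/μ).
So a_t = (μ t²/π²)^(1/3) = (1.327×10^11 × (7.0689024×10^7)² / π²)^(1/3) = 4.0653×10^8 km.
Since a_t = (r₁ + r₂)/2, r₂ = 2a_t − r₁ = 2×4.0653×10^8 − 1.60072×10^8 = 6.52988×10^8 km.
In AU: r₂ = 6.52988×10^8 / 1.496×10^8 = 4.36 AU.

r₂ = 4.36 AU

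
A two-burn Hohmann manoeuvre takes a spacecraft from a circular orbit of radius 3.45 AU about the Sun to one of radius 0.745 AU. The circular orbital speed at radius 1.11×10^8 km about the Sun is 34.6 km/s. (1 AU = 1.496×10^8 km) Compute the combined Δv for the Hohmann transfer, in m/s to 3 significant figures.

Δv = 16200 m/s

From the circular-orbit relation v² = μ/r at r = 1.11×10^8 km: μ = v²r = (34.6)² × 1.11×10^8 = 1.32885×10^11 km³/s².
In km: r₁ = 3.45 × 1.496×10^8 = 5.1612×10^8 km; r₂ = 0.745 × 1.496×10^8 = 1.11452×10^8 km.
Transfer-ellipse semi-major axis a_t = (r₁ + r₂)/2 = (5.1612×10^8 + 1.11452×10^8)/2 = 3.13786×10^8 km.
At r₁ the circular-orbit speed is v₁ = √(μ/r₁) = 16.046 km/s.
Transfer-orbit speed at r₁ (v² = μ(2/r − 1/a)): v_a = √[μ(2/r₁ − 1/a_t)] = 9.5629 km/s.
First burn Δv₁ = |v_a − v₁| = 6.483 km/s.
Circular speed at r₂: v₂ = √(μ/r₂) = 34.530 km/s.
Transfer-orbit speed at r₂: v_p = √[μ(2/r₂ − 1/a_t)] = 44.285 km/s.
Second burn Δv₂ = |v₂ − v_p| = 9.755 km/s.
Total Δv = Δv₁ + Δv₂ = 16.24 km/s.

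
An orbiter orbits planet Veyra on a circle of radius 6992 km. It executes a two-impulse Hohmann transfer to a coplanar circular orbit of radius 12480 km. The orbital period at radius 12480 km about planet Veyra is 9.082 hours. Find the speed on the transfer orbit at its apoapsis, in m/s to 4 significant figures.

From Kepler's third law T² = 4π²r³/μ at r = 12480 km, T = 9.082 hours = 9.082 × 3600 s = 32695.2 s: μ = 4π²r³/T² = 71785.3 km³/s².
The Hohmann ellipse has a_t = (r₁ + r₂)/2 = 9736 km.
At apoapsis, r = 12480 km.
Vis-viva: v = √[μ(2/r − 1/a_t)] = √[71785.3 × (2/12480 − 1/9736)] = 2.032 km/s.

v = 2032 m/s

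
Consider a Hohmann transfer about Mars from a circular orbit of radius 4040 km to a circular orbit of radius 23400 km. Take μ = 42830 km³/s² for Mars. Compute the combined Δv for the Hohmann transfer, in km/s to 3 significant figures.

Δv = 1.61 km/s

Semi-major axis of the transfer orbit: a_t = (4040 + 23400)/2 = 13720 km.
Circular speed at r₁: v₁ = √(μ/r₁) = √(42830/4040) = 3.2560 km/s.
Transfer-orbit speed at r₁ (vis-viva equation): v_p = √[μ(2/r₁ − 1/a_t)] = 4.2522 km/s.
First burn Δv₁ = |v_p − v₁| = 0.9962 km/s.
At r₂, v₂ = √(μ/r₂) = 1.3529 km/s.
Transfer-orbit speed at r₂: v_a = √[μ(2/r₂ − 1/a_t)] = 0.73414 km/s.
Second burn Δv₂ = |v₂ − v_a| = 0.6188 km/s.
Δv = Δv₁ + Δv₂ = 0.9962 + 0.6188 = 1.615 km/s.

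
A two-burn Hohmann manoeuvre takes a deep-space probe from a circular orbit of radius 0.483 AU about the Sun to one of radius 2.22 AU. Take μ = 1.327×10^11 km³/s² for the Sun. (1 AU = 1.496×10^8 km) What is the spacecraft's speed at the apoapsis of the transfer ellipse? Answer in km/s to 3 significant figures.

In km: r₁ = 0.483 × 1.496×10^8 = 7.22568×10^7 km; r₂ = 2.22 × 1.496×10^8 = 3.32112×10^8 km.
Semi-major axis of the transfer orbit: a_t = (7.22568×10^7 + 3.32112×10^8)/2 = 2.021844×10^8 km.
The apoapsis of the transfer ellipse is at r = 3.32112×10^8 km.
Applying v² = μ(2/r − 1/a_t): v = 11.95 km/s.

v = 11.9 km/s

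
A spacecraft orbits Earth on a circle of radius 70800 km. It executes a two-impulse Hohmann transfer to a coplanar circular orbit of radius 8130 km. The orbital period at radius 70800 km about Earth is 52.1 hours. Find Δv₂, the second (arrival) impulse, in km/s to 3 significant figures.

From Kepler's third law T² = 4π²r³/μ at r = 70800 km, T = 52.1 hours = 52.1 × 3600 s = 1.8756×10^5 s: μ = 4π²r³/T² = 3.98271×10^5 km³/s².
Transfer-ellipse semi-major axis a_t = (r₁ + r₂)/2 = (70800 + 8130)/2 = 39465 km.
Circular speed at r = 8130 km: v_c = √(μ/r) = 6.999 km/s.
Transfer-orbit speed at the same r (vis-viva, a = a_t): v_t = √[μ(2/r − 1/a_t)] = 9.375 km/s.
Δv₂ = |v_t − v_c| = |9.375 − 6.999| = 2.376 km/s.

Δv₂ = 2.38 km/s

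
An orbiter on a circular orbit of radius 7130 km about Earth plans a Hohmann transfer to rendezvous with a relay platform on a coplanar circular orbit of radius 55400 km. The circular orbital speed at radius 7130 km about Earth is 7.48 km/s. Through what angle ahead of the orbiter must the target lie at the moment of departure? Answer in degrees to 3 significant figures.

From the circular-orbit relation v² = μ/r at r = 7130 km: μ = v²r = (7.48)² × 7130 = 3.98926×10^5 km³/s².
The Hohmann ellipse has a_t = (r₁ + r₂)/2 = 31265 km.
The half-period of the transfer ellipse is t = π√(a_t³/μ) = 27497 s.
Target angular speed ω₂ = √(μ/r₂³) = 4.8437×10^-5 rad/s.
Angle swept by the target during transfer: ω₂·t = 1.3319 rad = 76.31°.
Arrival is 180° from departure on the ellipse, so φ = 180° − 76.31° = 104°.

φ = 104°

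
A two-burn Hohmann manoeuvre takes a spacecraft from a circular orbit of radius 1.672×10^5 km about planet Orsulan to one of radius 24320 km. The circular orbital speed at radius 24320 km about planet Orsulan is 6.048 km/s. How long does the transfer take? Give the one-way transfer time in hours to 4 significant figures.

t = 27.42 hours

From the circular-orbit relation v² = μ/r at r = 24320 km: μ = v²r = (6.048)² × 24320 = 8.89584×10^5 km³/s².
The Hohmann ellipse has a_t = (r₁ + r₂)/2 = 95760 km.
Half the transfer-orbit period gives t = π√(a_t³/μ) = 98700 s.
Converting: 98700 s ÷ 3600 s/hour = 27.42 hours.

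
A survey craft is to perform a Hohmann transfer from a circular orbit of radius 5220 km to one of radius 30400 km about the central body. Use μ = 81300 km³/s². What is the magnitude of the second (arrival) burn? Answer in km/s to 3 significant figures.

The Hohmann ellipse has a_t = (r₁ + r₂)/2 = 17810 km.
On the circular orbit at r = 30400 km, v_c = √(μ/r) = 1.6353 km/s.
Transfer-orbit speed at the same r (vis-viva, a = a_t): v_t = √[μ(2/r − 1/a_t)] = 0.88534 km/s.
Δv₂ = |v_t − v_c| = |0.88534 − 1.6353| = 0.7500 km/s.

Δv₂ = 0.750 km/s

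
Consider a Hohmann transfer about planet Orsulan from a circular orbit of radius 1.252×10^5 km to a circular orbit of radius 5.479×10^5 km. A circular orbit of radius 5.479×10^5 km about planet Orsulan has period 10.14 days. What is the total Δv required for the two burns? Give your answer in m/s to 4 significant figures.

Δv = 3801 m/s

From Kepler's third law T² = 4π²r³/μ at r = 5.479×10^5 km, T = 10.14 days = 10.14 × 86400 s = 8.76096×10^5 s: μ = 4π²r³/T² = 8.45980×10^6 km³/s².
Transfer-ellipse semi-major axis a_t = (r₁ + r₂)/2 = (1.252×10^5 + 5.479×10^5)/2 = 3.3655×10^5 km.
At r₁ the circular-orbit speed is v₁ = √(μ/r₁) = 8.2201 km/s.
Transfer-orbit speed at r₁ (vis-viva equation): v_p = √[μ(2/r₁ − 1/a_t)] = 10.488 km/s.
First burn Δv₁ = |v_p − v₁| = 2.268 km/s.
Circular speed at r₂: v₂ = √(μ/r₂) = 3.9294 km/s.
Transfer-orbit speed at r₂: v_a = √[μ(2/r₂ − 1/a_t)] = 2.3967 km/s.
Second burn Δv₂ = |v₂ − v_a| = 1.533 km/s.
Δv = Δv₁ + Δv₂ = 2.268 + 1.533 = 3.801 km/s.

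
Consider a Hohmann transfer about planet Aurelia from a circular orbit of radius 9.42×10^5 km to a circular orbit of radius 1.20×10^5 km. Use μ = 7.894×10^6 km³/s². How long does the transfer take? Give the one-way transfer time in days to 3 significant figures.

t = 5.01 days

The Hohmann ellipse has a_t = (r₁ + r₂)/2 = 5.310×10^5 km.
By Kepler's third law the transfer-orbit period is T = 2π√(a_t³/μ), so t = T/2 = 4.327×10^5 s.
Converting: 4.327×10^5 s ÷ 86400 s/day = 5.01 days.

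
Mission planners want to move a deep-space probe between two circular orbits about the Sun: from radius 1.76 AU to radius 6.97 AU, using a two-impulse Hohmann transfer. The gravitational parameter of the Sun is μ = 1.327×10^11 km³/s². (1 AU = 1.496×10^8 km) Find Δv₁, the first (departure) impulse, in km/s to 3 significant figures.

In km: r₁ = 1.76 × 1.496×10^8 = 2.63296×10^8 km; r₂ = 6.97 × 1.496×10^8 = 1.042712×10^9 km.
Transfer-ellipse semi-major axis a_t = (r₁ + r₂)/2 = (2.63296×10^8 + 1.042712×10^9)/2 = 6.53004×10^8 km.
On the circular orbit at r = 2.63296×10^8 km, v_c = √(μ/r) = 22.450 km/s.
Vis-viva on the transfer ellipse at r = 2.63296×10^8 km gives v_t = √[μ(2/r − 1/a_t)] = 28.369 km/s.
Δv₁ = |v_t − v_c| = |28.369 − 22.450| = 5.919 km/s.

Δv₁ = 5.92 km/s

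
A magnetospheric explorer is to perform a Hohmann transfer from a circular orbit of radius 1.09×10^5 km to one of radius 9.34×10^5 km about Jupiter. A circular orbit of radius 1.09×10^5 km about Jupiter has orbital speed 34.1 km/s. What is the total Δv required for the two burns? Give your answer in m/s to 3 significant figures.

From the circular-orbit relation v² = μ/r at r = 1.09×10^5 km: μ = v²r = (34.1)² × 1.09×10^5 = 1.26746×10^8 km³/s².
Transfer-ellipse semi-major axis a_t = (r₁ + r₂)/2 = (1.090×10^5 + 9.340×10^5)/2 = 5.215×10^5 km.
At r₁ the circular-orbit speed is v₁ = √(μ/r₁) = 34.10 km/s.
On the transfer ellipse at r₁, vis-viva equation gives v_p = √[μ(2/r₁ − 1/a_t)] = 45.64 km/s.
First burn Δv₁ = |v_p − v₁| = 11.54 km/s.
At r₂, v₂ = √(μ/r₂) = 11.649 km/s.
Transfer-orbit speed at r₂: v_a = √[μ(2/r₂ − 1/a_t)] = 5.3257 km/s.
Second burn Δv₂ = |v₂ − v_a| = 6.323 km/s.
Δv = Δv₁ + Δv₂ = 11.54 + 6.323 = 17.86 km/s.

Δv = 17900 m/s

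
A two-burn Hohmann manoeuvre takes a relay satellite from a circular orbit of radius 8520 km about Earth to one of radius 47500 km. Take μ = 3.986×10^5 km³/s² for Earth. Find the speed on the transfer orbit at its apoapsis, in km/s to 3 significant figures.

v = 1.60 km/s

Transfer-ellipse semi-major axis a_t = (r₁ + r₂)/2 = (8520 + 47500)/2 = 28010 km.
At apoapsis, r = 47500 km.
Applying v² = μ(2/r − 1/a_t): v = 1.598 km/s.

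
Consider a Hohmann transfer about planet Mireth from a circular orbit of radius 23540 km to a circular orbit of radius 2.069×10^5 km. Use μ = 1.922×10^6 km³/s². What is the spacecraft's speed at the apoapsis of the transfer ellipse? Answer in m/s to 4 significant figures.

v = 1378 m/s

The Hohmann ellipse has a_t = (r₁ + r₂)/2 = 1.1522×10^5 km.
At apoapsis, r = 2.069×10^5 km.
From the vis-viva equation, v = √[μ(2/r − 1/a_t)] = 1.378 km/s.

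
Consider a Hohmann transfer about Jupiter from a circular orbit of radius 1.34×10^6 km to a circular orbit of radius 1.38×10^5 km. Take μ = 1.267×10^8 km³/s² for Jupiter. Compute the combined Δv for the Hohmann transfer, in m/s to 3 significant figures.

The Hohmann ellipse has a_t = (r₁ + r₂)/2 = 7.390×10^5 km.
At r₁ the circular-orbit speed is v₁ = √(μ/r₁) = 9.724 km/s.
Transfer-orbit speed at r₁ (vis-viva): v_a = √[μ(2/r₁ − 1/a_t)] = 4.202 km/s.
First burn Δv₁ = |v_a − v₁| = 5.522 km/s.
Circular speed at r₂: v₂ = √(μ/r₂) = 30.30 km/s.
Transfer-orbit speed at r₂: v_p = √[μ(2/r₂ − 1/a_t)] = 40.80 km/s.
Second burn Δv₂ = |v₂ − v_p| = 10.50 km/s.
Total Δv = Δv₁ + Δv₂ = 16.02 km/s.

Δv = 16000 m/s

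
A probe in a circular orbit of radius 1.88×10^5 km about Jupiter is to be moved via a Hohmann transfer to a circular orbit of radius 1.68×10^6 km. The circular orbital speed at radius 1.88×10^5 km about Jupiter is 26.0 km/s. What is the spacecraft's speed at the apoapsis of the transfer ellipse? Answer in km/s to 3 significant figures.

From the circular-orbit relation v² = μ/r at r = 1.88×10^5 km: μ = v²r = (26.0)² × 1.88×10^5 = 1.27088×10^8 km³/s².
The Hohmann ellipse has a_t = (r₁ + r₂)/2 = 9.340×10^5 km.
At apoapsis, r = 1.680×10^6 km.
From the vis-viva equation, v = √[μ(2/r − 1/a_t)] = 3.902 km/s.

v = 3.90 km/s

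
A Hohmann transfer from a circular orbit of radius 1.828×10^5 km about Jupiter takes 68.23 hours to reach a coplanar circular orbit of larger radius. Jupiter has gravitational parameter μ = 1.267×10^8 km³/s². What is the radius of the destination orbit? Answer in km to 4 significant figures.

r₂ = 1.654×10^6 km

Transfer time t = 68.23 hours = 2.45628×10^5 s, and t = π√(a_t³/μ).
So a_t = (μ t²/π²)^(1/3) = (1.267×10^8 × (2.45628×10^5)² / π²)^(1/3) = 9.1836×10^5 km.
Since a_t = (r₁ + r₂)/2, r₂ = 2a_t − r₁ = 2×9.1836×10^5 − 1.828×10^5 = 1.65392×10^6 km.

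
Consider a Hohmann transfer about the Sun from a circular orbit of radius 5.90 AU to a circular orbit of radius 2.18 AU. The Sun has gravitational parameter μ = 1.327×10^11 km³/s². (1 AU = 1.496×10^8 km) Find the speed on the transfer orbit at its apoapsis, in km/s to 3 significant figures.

In km: r₁ = 5.90 × 1.496×10^8 = 8.8264×10^8 km; r₂ = 2.18 × 1.496×10^8 = 3.26128×10^8 km.
Semi-major axis of the transfer orbit: a_t = (8.8264×10^8 + 3.26128×10^8)/2 = 6.04384×10^8 km.
The apoapsis of the transfer ellipse is at r = 8.8264×10^8 km.
From the vis-viva equation, v = √[μ(2/r − 1/a_t)] = 9.007 km/s.

v = 9.01 km/s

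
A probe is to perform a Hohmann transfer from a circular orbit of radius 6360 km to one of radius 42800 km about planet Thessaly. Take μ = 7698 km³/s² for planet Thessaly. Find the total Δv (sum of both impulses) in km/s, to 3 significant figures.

Semi-major axis of the transfer orbit: a_t = (6360 + 42800)/2 = 24580 km.
At r₁ the circular-orbit speed is v₁ = √(μ/r₁) = 1.1001715 km/s.
On the transfer ellipse at r₁, vis-viva equation gives v_p = √[μ(2/r₁ − 1/a_t)] = 1.4517483 km/s.
First burn Δv₁ = |v_p − v₁| = 0.351577 km/s.
At r₂, v₂ = √(μ/r₂) = 0.424099 km/s.
Transfer-orbit speed at r₂: v_a = √[μ(2/r₂ − 1/a_t)] = 0.215727 km/s.
Second burn Δv₂ = |v₂ − v_a| = 0.208372 km/s.
Total Δv = Δv₁ + Δv₂ = 0.5599 km/s.

Δv = 0.560 km/s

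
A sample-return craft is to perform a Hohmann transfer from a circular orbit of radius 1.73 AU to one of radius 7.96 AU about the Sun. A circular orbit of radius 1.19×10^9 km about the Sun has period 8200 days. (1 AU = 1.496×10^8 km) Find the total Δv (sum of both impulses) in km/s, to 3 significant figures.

Δv = 10.6 km/s

From Kepler's third law T² = 4π²r³/μ at r = 1.19×10^9 km, T = 8200 days = 8200 × 86400 s = 7.0848×10^8 s: μ = 4π²r³/T² = 1.32540×10^11 km³/s².
In km: r₁ = 1.73 × 1.496×10^8 = 2.58808×10^8 km; r₂ = 7.96 × 1.496×10^8 = 1.190816×10^9 km.
Transfer-ellipse semi-major axis a_t = (r₁ + r₂)/2 = (2.58808×10^8 + 1.190816×10^9)/2 = 7.24812×10^8 km.
Circular speed at r₁: v₁ = √(μ/r₁) = √(1.32540×10^11/2.58808×10^8) = 22.630 km/s.
Transfer-orbit speed at r₁ (v² = μ(2/r − 1/a)): v_p = √[μ(2/r₁ − 1/a_t)] = 29.006 km/s.
First burn Δv₁ = |v_p − v₁| = 6.376 km/s.
Circular speed at r₂: v₂ = √(μ/r₂) = 10.55 km/s.
Transfer-orbit speed at r₂: v_a = √[μ(2/r₂ − 1/a_t)] = 6.304 km/s.
Second burn Δv₂ = |v₂ − v_a| = 4.246 km/s.
Δv = Δv₁ + Δv₂ = 6.376 + 4.246 = 10.62 km/s.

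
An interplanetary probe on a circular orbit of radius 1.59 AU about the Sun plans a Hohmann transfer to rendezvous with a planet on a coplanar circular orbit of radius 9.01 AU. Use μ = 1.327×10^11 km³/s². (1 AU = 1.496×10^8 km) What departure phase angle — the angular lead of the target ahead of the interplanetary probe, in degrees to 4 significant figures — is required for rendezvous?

φ = 98.79°

In km: r₁ = 1.59 × 1.496×10^8 = 2.37864×10^8 km; r₂ = 9.01 × 1.496×10^8 = 1.347896×10^9 km.
The Hohmann ellipse has a_t = (r₁ + r₂)/2 = 7.9288×10^8 km.
The half-period of the transfer ellipse is t = π√(a_t³/μ) = 1.9254×10^8 s.
Target angular speed ω₂ = √(μ/r₂³) = 7.3612×10^-9 rad/s.
Angle swept by the target during transfer: ω₂·t = 1.4173 rad = 81.21°.
The interplanetary probe traverses 180° on the transfer ellipse, so the target must lead by 180° − 81.21° = 98.79°.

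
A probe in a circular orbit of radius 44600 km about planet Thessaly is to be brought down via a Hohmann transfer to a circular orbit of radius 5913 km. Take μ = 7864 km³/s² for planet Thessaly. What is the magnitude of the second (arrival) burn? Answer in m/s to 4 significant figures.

Δv₂ = 379.3 m/s

The Hohmann ellipse has a_t = (r₁ + r₂)/2 = 25256.5 km.
On the circular orbit at r = 5913 km, v_c = √(μ/r) = 1.1532 km/s.
Transfer-orbit speed at the same r (vis-viva, a = a_t): v_t = √[μ(2/r − 1/a_t)] = 1.5325 km/s.
Δv₂ = |v_t − v_c| = |1.5325 − 1.1532| = 0.3793 km/s.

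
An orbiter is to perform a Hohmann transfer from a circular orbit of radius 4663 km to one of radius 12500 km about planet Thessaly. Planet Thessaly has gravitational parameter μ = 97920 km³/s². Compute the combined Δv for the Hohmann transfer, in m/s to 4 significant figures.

Semi-major axis of the transfer orbit: a_t = (4663 + 12500)/2 = 8581.5 km.
Circular speed at r₁: v₁ = √(μ/r₁) = √(97920/4663) = 4.58251 km/s.
Transfer-orbit speed at r₁ (v² = μ(2/r − 1/a)): v_p = √[μ(2/r₁ − 1/a_t)] = 5.53065 km/s.
First burn Δv₁ = |v_p − v₁| = 0.9481 km/s.
Circular speed at r₂: v₂ = √(μ/r₂) = 2.7989 km/s.
Transfer-orbit speed at r₂: v_a = √[μ(2/r₂ − 1/a_t)] = 2.0632 km/s.
Second burn Δv₂ = |v₂ − v_a| = 0.7357 km/s.
Total Δv = Δv₁ + Δv₂ = 1.684 km/s.

Δv = 1684 m/s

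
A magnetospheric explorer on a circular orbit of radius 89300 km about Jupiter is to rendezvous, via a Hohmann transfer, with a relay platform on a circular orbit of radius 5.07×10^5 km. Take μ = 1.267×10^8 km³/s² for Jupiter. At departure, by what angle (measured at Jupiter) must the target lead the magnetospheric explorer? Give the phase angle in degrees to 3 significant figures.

φ = 98.8°

The Hohmann ellipse has a_t = (r₁ + r₂)/2 = 2.9815×10^5 km.
The half-period of the transfer ellipse is t = π√(a_t³/μ) = 45437 s.
The target's mean motion on its circular orbit is ω₂ = √(μ/r₂³) = 3.1180×10^-5 rad/s.
Angle swept by the target during transfer: ω₂·t = 1.4167 rad = 81.17°.
The magnetospheric explorer traverses 180° on the transfer ellipse, so the target must lead by 180° − 81.17° = 98.8°.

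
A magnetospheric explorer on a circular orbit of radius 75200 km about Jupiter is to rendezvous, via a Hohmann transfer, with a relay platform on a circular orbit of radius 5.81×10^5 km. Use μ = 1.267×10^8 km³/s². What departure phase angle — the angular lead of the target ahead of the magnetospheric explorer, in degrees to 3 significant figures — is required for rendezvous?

Semi-major axis of the transfer orbit: a_t = (75200 + 5.810×10^5)/2 = 3.281×10^5 km.
The half-period of the transfer ellipse is t = π√(a_t³/μ) = 52453 s.
The target's mean motion on its circular orbit is ω₂ = √(μ/r₂³) = 2.5417×10^-5 rad/s.
Angle swept by the target during transfer: ω₂·t = 1.3332 rad = 76.39°.
The magnetospheric explorer traverses 180° on the transfer ellipse, so the target must lead by 180° − 76.39° = 104°.

φ = 104°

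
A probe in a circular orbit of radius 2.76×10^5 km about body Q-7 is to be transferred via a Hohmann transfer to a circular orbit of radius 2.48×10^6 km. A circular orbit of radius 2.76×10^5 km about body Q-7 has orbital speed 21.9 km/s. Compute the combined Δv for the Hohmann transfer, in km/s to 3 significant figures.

Δv = 11.5 km/s

From the circular-orbit relation v² = μ/r at r = 2.76×10^5 km: μ = v²r = (21.9)² × 2.76×10^5 = 1.32372×10^8 km³/s².
Transfer-ellipse semi-major axis a_t = (r₁ + r₂)/2 = (2.760×10^5 + 2.480×10^6)/2 = 1.378×10^6 km.
At r₁ the circular-orbit speed is v₁ = √(μ/r₁) = 21.90 km/s.
On the transfer ellipse at r₁, vis-viva gives v_p = √[μ(2/r₁ − 1/a_t)] = 29.38 km/s.
First burn Δv₁ = |v_p − v₁| = 7.480 km/s.
At r₂, v₂ = √(μ/r₂) = 7.306 km/s.
Transfer-orbit speed at r₂: v_a = √[μ(2/r₂ − 1/a_t)] = 3.270 km/s.
Second burn Δv₂ = |v₂ − v_a| = 4.036 km/s.
Δv = Δv₁ + Δv₂ = 7.480 + 4.036 = 11.52 km/s.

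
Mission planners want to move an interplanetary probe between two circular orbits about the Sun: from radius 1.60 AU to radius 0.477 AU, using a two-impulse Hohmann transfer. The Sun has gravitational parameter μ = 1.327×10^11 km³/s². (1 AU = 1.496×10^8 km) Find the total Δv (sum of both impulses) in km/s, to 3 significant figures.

In km: r₁ = 1.60 × 1.496×10^8 = 2.3936×10^8 km; r₂ = 0.477 × 1.496×10^8 = 7.13592×10^7 km.
Semi-major axis of the transfer orbit: a_t = (2.3936×10^8 + 7.13592×10^7)/2 = 1.553596×10^8 km.
At r₁ the circular-orbit speed is v₁ = √(μ/r₁) = 23.546 km/s.
On the transfer ellipse at r₁, vis-viva equation gives v_a = √[μ(2/r₁ − 1/a_t)] = 15.958 km/s.
First burn Δv₁ = |v_a − v₁| = 7.588 km/s.
Circular speed at r₂: v₂ = √(μ/r₂) = 43.123 km/s.
Transfer-orbit speed at r₂: v_p = √[μ(2/r₂ − 1/a_t)] = 53.526 km/s.
Second burn Δv₂ = |v₂ − v_p| = 10.40 km/s.
Δv = Δv₁ + Δv₂ = 7.588 + 10.40 = 17.99 km/s.

Δv = 18.0 km/s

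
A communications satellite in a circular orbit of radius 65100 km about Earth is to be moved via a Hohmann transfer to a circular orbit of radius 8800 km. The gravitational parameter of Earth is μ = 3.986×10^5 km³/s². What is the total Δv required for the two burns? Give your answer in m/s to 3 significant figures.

Δv = 3470 m/s

Semi-major axis of the transfer orbit: a_t = (65100 + 8800)/2 = 36950 km.
At r₁ the circular-orbit speed is v₁ = √(μ/r₁) = 2.4744 km/s.
On the transfer ellipse at r₁, v² = μ(2/r − 1/a) gives v_a = √[μ(2/r₁ − 1/a_t)] = 1.2076 km/s.
First burn Δv₁ = |v_a − v₁| = 1.267 km/s.
At r₂, v₂ = √(μ/r₂) = 6.730 km/s.
Transfer-orbit speed at r₂: v_p = √[μ(2/r₂ − 1/a_t)] = 8.933 km/s.
Second burn Δv₂ = |v₂ − v_p| = 2.203 km/s.
Total Δv = Δv₁ + Δv₂ = 3.470 km/s.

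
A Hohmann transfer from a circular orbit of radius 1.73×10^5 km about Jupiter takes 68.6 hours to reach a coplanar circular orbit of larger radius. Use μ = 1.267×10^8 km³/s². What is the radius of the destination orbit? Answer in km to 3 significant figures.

r₂ = 1.67×10^6 km

Transfer time t = 68.6 hours = 2.4696×10^5 s, and t = π√(a_t³/μ).
So a_t = (μ t²/π²)^(1/3) = (1.267×10^8 × (2.4696×10^5)² / π²)^(1/3) = 9.2167×10^5 km.
Since a_t = (r₁ + r₂)/2, r₂ = 2a_t − r₁ = 2×9.2167×10^5 − 1.730×10^5 = 1.67034×10^6 km.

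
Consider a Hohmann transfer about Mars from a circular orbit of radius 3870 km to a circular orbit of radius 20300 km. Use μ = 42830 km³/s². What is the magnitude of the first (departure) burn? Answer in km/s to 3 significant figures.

The Hohmann ellipse has a_t = (r₁ + r₂)/2 = 12085 km.
Circular speed at r = 3870 km: v_c = √(μ/r) = 3.3267 km/s.
Transfer-orbit speed at the same r (vis-viva, a = a_t): v_t = √[μ(2/r − 1/a_t)] = 4.3116 km/s.
Δv₁ = |v_t − v_c| = |4.3116 − 3.3267| = 0.9849 km/s.

Δv₁ = 0.985 km/s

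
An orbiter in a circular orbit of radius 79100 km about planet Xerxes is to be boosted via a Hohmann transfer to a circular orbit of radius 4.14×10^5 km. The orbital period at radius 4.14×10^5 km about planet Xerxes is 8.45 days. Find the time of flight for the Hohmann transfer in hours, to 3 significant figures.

t = 46.6 hours

From Kepler's third law T² = 4π²r³/μ at r = 4.14×10^5 km, T = 8.45 days = 8.45 × 86400 s = 7.3008×10^5 s: μ = 4π²r³/T² = 5.25557×10^6 km³/s².
Transfer-ellipse semi-major axis a_t = (r₁ + r₂)/2 = (79100 + 4.140×10^5)/2 = 2.4655×10^5 km.
By Kepler's third law the transfer-orbit period is T = 2π√(a_t³/μ), so t = T/2 = 1.678×10^5 s.
Converting: 1.678×10^5 s ÷ 3600 s/hour = 46.6 hours.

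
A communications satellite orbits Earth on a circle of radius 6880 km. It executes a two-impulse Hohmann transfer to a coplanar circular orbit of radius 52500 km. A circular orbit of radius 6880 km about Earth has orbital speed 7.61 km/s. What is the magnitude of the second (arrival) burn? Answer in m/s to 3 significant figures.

Δv₂ = 1430 m/s

From the circular-orbit relation v² = μ/r at r = 6880 km: μ = v²r = (7.61)² × 6880 = 3.98435×10^5 km³/s².
Semi-major axis of the transfer orbit: a_t = (6880 + 52500)/2 = 29690 km.
Circular speed at r = 52500 km: v_c = √(μ/r) = 2.755 km/s.
Vis-viva on the transfer ellipse at r = 52500 km gives v_t = √[μ(2/r − 1/a_t)] = 1.326 km/s.
Δv₂ = |v_t − v_c| = |1.326 − 2.755| = 1.429 km/s.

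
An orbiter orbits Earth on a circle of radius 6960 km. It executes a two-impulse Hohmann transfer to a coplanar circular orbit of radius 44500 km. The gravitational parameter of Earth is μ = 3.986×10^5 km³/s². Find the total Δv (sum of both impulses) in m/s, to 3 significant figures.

Δv = 3820 m/s

The Hohmann ellipse has a_t = (r₁ + r₂)/2 = 25730 km.
At r₁ the circular-orbit speed is v₁ = √(μ/r₁) = 7.5677 km/s.
On the transfer ellipse at r₁, vis-viva equation gives v_p = √[μ(2/r₁ − 1/a_t)] = 9.9523 km/s.
First burn Δv₁ = |v_p − v₁| = 2.385 km/s.
Circular speed at r₂: v₂ = √(μ/r₂) = 2.993 km/s.
Transfer-orbit speed at r₂: v_a = √[μ(2/r₂ − 1/a_t)] = 1.557 km/s.
Second burn Δv₂ = |v₂ − v_a| = 1.436 km/s.
Total Δv = Δv₁ + Δv₂ = 3.821 km/s.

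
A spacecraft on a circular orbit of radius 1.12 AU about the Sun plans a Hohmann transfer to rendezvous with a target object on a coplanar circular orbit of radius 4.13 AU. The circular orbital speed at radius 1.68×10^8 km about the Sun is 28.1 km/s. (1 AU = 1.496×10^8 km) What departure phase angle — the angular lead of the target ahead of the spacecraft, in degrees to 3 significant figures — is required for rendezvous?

From the circular-orbit relation v² = μ/r at r = 1.68×10^8 km: μ = v²r = (28.1)² × 1.68×10^8 = 1.32654×10^11 km³/s².
In km: r₁ = 1.12 × 1.496×10^8 = 1.67552×10^8 km; r₂ = 4.13 × 1.496×10^8 = 6.17848×10^8 km.
The Hohmann ellipse has a_t = (r₁ + r₂)/2 = 3.927×10^8 km.
The half-period of the transfer ellipse is t = π√(a_t³/μ) = 6.712×10^7 s.
Target angular speed ω₂ = √(μ/r₂³) = 2.372×10^-8 rad/s.
Angle swept by the target during transfer: ω₂·t = 1.592 rad = 91.21°.
The spacecraft traverses 180° on the transfer ellipse, so the target must lead by 180° − 91.21° = 88.8°.

φ = 88.8°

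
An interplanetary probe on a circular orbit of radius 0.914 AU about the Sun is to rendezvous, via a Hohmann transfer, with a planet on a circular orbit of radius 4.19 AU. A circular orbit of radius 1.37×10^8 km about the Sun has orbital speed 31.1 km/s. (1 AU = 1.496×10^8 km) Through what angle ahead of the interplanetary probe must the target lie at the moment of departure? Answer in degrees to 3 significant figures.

φ = 94.4°

From the circular-orbit relation v² = μ/r at r = 1.37×10^8 km: μ = v²r = (31.1)² × 1.37×10^8 = 1.32508×10^11 km³/s².
In km: r₁ = 0.914 × 1.496×10^8 = 1.367344×10^8 km; r₂ = 4.19 × 1.496×10^8 = 6.26824×10^8 km.
The Hohmann ellipse has a_t = (r₁ + r₂)/2 = 3.817792×10^8 km.
Transfer time t = π√(a_t³/μ) = 6.4379×10^7 s.
Target angular speed ω₂ = √(μ/r₂³) = 2.3195×10^-8 rad/s.
Angle swept by the target during transfer: ω₂·t = 1.4933 rad = 85.56°.
The interplanetary probe traverses 180° on the transfer ellipse, so the target must lead by 180° − 85.56° = 94.4°.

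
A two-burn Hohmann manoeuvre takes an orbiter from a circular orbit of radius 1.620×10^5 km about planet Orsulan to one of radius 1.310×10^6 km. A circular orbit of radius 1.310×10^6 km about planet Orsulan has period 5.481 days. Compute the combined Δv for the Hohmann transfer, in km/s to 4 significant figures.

From Kepler's third law T² = 4π²r³/μ at r = 1.310×10^6 km, T = 5.481 days = 5.481 × 86400 s = 4.735584×10^5 s: μ = 4π²r³/T² = 3.95755×10^8 km³/s².
Transfer-ellipse semi-major axis a_t = (r₁ + r₂)/2 = (1.620×10^5 + 1.310×10^6)/2 = 7.360×10^5 km.
At r₁ the circular-orbit speed is v₁ = √(μ/r₁) = 49.43 km/s.
On the transfer ellipse at r₁, vis-viva equation gives v_p = √[μ(2/r₁ − 1/a_t)] = 65.94 km/s.
First burn Δv₁ = |v_p − v₁| = 16.51 km/s.
Circular speed at r₂: v₂ = √(μ/r₂) = 17.3811 km/s.
Transfer-orbit speed at r₂: v_a = √[μ(2/r₂ − 1/a_t)] = 8.15448 km/s.
Second burn Δv₂ = |v₂ − v_a| = 9.227 km/s.
Total Δv = Δv₁ + Δv₂ = 25.74 km/s.

Δv = 25.74 km/s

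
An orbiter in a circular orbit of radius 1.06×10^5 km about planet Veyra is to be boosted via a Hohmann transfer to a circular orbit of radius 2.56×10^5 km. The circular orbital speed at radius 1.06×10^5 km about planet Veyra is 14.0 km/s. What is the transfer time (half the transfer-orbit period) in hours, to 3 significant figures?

t = 14.7 hours

From the circular-orbit relation v² = μ/r at r = 1.06×10^5 km: μ = v²r = (14.0)² × 1.06×10^5 = 2.07760×10^7 km³/s².
The Hohmann ellipse has a_t = (r₁ + r₂)/2 = 1.810×10^5 km.
By Kepler's third law the transfer-orbit period is T = 2π√(a_t³/μ), so t = T/2 = 53070 s.
Converting: 53070 s ÷ 3600 s/hour = 14.7 hours.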